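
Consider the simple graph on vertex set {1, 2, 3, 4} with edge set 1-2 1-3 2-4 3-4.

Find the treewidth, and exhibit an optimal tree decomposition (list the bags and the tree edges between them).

Treewidth 2.
Bags: B1 = {1, 3, 4}  B2 = {1, 2, 4}
Tree: B1–B2

Each bag holds 3 vertices, so the decomposition has width 2, which upper-bounds the treewidth. For the lower bound, G contains the cycle 1–3–4–2–1, so G is not a forest; only forests have treewidth ≤ 1, hence tw(G) ≥ 2. Combining the bounds, tw(G) = 2.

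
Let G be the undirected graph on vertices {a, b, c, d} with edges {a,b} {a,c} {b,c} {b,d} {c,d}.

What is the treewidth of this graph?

2

A width-2 tree decomposition is:
Bags: B1 = {a, b, c}  B2 = {b, c, d}
Tree: B1–B2
Every bag has size at most 3, so the width is 3 − 1 = 2 and tw(G) ≤ 2. For the lower bound, the 3 vertices {b, c, d} are pairwise adjacent, and any tree decomposition puts a clique entirely inside one bag — forcing width ≥ 2. Combining the bounds, tw(G) = 2.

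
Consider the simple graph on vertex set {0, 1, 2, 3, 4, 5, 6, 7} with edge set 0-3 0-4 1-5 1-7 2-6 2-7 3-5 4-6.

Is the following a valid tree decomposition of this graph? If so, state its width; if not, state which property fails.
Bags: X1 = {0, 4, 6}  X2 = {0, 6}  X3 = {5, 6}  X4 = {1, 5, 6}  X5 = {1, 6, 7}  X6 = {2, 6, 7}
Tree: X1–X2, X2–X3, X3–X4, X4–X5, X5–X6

A tree decomposition must satisfy three properties: every vertex lies in some bag; for every edge, both endpoints lie together in some bag; and for every vertex, the bags containing it form a connected subtree. Here vertex 3 appears in no bag, so the decomposition is invalid.

No — vertex 3 appears in no bag.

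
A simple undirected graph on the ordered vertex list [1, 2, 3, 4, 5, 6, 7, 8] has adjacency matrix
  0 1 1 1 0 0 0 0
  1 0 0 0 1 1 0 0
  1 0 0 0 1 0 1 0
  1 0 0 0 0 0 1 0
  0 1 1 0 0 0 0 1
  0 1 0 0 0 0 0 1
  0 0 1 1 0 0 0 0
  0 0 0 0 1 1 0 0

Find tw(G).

2

A width-2 tree decomposition is:
Bags: B1 = {5, 6, 8}  B2 = {2, 5, 6}  B3 = {2, 3, 5}  B4 = {1, 2, 3}  B5 = {1, 3, 7}  B6 = {1, 4, 7}
Tree: B1–B2, B2–B3, B3–B4, B4–B5, B5–B6
Every bag has size at most 3, so the width is 3 − 1 = 2 and tw(G) ≤ 2. Since 8–6–2–5–8 is a cycle in G, G is not acyclic. Forests are exactly the graphs of treewidth ≤ 1, so tw(G) ≥ 2. The upper and lower bounds meet at 2, so that is the treewidth.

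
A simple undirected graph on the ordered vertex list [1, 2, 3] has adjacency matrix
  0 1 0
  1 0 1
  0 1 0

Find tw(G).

1

A width-1 tree decomposition is:
Bags: B1 = {2, 3}  B2 = {1, 2}
Tree: B1–B2
The largest bag has 2 vertices, giving width 1; this decomposition certifies tw(G) ≤ 1. G has an edge, so its treewidth is at least 1. The upper and lower bounds meet at 1, so that is the treewidth.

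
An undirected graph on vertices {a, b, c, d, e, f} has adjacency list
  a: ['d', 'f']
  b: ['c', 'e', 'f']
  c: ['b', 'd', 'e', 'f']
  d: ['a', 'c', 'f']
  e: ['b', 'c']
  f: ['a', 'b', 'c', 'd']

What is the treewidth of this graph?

2

A width-2 tree decomposition is:
Bags: B1 = {c, d, f}  B2 = {b, c, f}  B3 = {b, c, e}  B4 = {a, d, f}
Tree: B1–B2, B2–B3, B1–B4
Each bag holds 3 vertices, so the decomposition has width 2, which upper-bounds the treewidth. For the lower bound, the 3 vertices {b, c, e} are pairwise adjacent, and any tree decomposition puts a clique entirely inside one bag — forcing width ≥ 2. Hence tw(G) = 2 exactly.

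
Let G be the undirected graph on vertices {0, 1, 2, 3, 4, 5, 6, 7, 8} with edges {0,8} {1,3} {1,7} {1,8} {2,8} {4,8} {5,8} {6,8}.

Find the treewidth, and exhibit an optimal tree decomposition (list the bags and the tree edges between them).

Every bag has size at most 2, so the width is 2 − 1 = 1 and tw(G) ≤ 1. G has an edge, so its treewidth is at least 1. Hence tw(G) = 1 exactly.

Treewidth 1.
Bags: B1 = {5, 8}  B2 = {1, 8}  B3 = {1, 3}  B4 = {4, 8}  B5 = {1, 7}  B6 = {2, 8}  B7 = {0, 8}  B8 = {6, 8}
Tree: B1–B2, B2–B3, B2–B4, B2–B5, B2–B6, B1–B7, B2–B8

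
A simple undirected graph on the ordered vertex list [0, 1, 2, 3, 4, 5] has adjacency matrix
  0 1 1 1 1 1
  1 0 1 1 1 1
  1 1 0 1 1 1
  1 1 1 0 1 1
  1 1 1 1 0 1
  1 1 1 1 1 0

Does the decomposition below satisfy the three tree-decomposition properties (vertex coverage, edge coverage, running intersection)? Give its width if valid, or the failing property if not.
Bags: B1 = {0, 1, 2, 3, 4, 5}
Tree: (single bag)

Every vertex of G appears in some bag (union = {0, 1, 2, 3, 4, 5}); every edge is covered by a bag; and for each vertex v the set of bags containing v is connected in the bag tree. The decomposition is therefore valid. The largest bag has 6 vertices, so the width is 5.

Yes; width 5.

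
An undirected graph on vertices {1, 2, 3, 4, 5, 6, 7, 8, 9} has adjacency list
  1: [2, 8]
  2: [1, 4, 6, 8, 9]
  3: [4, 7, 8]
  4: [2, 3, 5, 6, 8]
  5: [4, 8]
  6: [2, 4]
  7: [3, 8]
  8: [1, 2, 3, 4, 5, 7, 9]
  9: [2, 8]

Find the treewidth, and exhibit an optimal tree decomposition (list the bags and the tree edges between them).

Every bag has size at most 3, so the width is 3 − 1 = 2 and tw(G) ≤ 2. Conversely, {1, 2, 8} is a clique of size 3, and the vertices of any clique must share a bag in every tree decomposition; so some bag has ≥ 3 vertices and tw(G) ≥ 2. The upper and lower bounds meet at 2, so that is the treewidth.

Treewidth 2.
One optimal decomposition is:
Bags: B1 = {3, 4, 8}  B2 = {2, 4, 8}  B3 = {4, 5, 8}  B4 = {2, 8, 9}  B5 = {3, 7, 8}  B6 = {2, 4, 6}  B7 = {1, 2, 8}
Tree: B1–B2, B1–B3, B2–B4, B1–B5, B2–B6, B4–B7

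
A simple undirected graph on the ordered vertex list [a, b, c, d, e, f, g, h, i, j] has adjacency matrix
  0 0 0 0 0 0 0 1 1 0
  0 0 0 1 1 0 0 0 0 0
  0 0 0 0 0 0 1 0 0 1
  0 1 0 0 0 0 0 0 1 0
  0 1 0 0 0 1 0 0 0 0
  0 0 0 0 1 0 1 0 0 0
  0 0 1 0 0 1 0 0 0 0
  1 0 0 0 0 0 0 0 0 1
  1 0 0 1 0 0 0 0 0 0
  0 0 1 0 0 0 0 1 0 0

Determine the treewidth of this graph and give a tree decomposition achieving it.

Treewidth 2.
One such decomposition:
Bags: B1 = {a, h, i}  B2 = {h, i, j}  B3 = {c, i, j}  B4 = {c, g, i}  B5 = {f, g, i}  B6 = {e, f, i}  B7 = {b, e, i}  B8 = {b, d, i}
Tree: B1–B2, B2–B3, B3–B4, B4–B5, B5–B6, B6–B7, B7–B8

Each bag holds 3 vertices, so the decomposition has width 2, which upper-bounds the treewidth. Since i–a–h–j–c–g–f–e–b–d–i is a cycle in G, G is not acyclic. Forests are exactly the graphs of treewidth ≤ 1, so tw(G) ≥ 2. The upper and lower bounds meet at 2, so that is the treewidth.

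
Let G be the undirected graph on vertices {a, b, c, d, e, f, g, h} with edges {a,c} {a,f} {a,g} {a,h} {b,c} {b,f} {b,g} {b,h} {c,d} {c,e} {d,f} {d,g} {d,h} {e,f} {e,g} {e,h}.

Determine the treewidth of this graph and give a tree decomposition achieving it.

Treewidth 4.
One optimal decomposition is:
Bags: B1 = {a, b, d, e, h}  B2 = {a, b, c, d, e}  B3 = {a, b, d, e, g}  B4 = {a, b, d, e, f}
Tree: B1–B2, B2–B3, B3–B4

The largest bag has 5 vertices, giving width 4; this decomposition certifies tw(G) ≤ 4. For the lower bound: the 5 vertex sets {a,h}, {c,e}, {d,g}, {b}, {f} are disjoint, each induces a connected subgraph, and every pair is joined by at least one edge of G. Contracting each set to a single vertex therefore yields K_{5} as a minor, and since treewidth is minor-monotone, tw(G) ≥ tw(K_{5}) = 4. Therefore the treewidth is 4.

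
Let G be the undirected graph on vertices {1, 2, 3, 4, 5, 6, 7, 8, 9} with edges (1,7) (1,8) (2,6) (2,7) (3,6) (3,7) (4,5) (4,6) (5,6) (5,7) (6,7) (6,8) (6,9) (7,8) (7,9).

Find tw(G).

A width-2 tree decomposition is:
Bags: B1 = {4, 5, 6}  B2 = {5, 6, 7}  B3 = {2, 6, 7}  B4 = {6, 7, 8}  B5 = {3, 6, 7}  B6 = {1, 7, 8}  B7 = {6, 7, 9}
Tree: B1–B2, B2–B3, B2–B4, B3–B5, B4–B6, B5–B7
The largest bag has 3 vertices, giving width 2; this decomposition certifies tw(G) ≤ 2. Conversely, {1, 7, 8} is a clique of size 3, and the vertices of any clique must share a bag in every tree decomposition; so some bag has ≥ 3 vertices and tw(G) ≥ 2. Therefore the treewidth is 2.

2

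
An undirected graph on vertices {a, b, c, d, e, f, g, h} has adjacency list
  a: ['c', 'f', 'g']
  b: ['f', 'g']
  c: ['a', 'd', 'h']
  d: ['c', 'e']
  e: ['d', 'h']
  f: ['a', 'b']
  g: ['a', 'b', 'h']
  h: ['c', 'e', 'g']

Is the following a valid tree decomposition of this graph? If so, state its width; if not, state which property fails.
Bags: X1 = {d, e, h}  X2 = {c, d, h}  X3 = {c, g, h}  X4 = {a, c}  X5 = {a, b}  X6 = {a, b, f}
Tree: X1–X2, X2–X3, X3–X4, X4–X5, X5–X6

A tree decomposition must satisfy three properties: every vertex lies in some bag; for every edge, both endpoints lie together in some bag; and for every vertex, the bags containing it form a connected subtree. Here edge (g,a) lies in no bag, so the decomposition is invalid.

No — edge (g,a) lies in no bag.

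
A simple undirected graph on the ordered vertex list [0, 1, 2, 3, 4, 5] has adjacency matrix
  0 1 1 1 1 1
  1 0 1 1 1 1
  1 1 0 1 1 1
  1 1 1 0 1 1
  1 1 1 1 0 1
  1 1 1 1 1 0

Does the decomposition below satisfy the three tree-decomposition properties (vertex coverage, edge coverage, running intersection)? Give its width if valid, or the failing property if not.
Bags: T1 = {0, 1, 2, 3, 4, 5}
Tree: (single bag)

Yes; width 5.

Every vertex of G appears in some bag (union = {0, 1, 2, 3, 4, 5}); every edge is covered by a bag; and for each vertex v the set of bags containing v is connected in the bag tree. The decomposition is therefore valid. The largest bag has 6 vertices, so the width is 5.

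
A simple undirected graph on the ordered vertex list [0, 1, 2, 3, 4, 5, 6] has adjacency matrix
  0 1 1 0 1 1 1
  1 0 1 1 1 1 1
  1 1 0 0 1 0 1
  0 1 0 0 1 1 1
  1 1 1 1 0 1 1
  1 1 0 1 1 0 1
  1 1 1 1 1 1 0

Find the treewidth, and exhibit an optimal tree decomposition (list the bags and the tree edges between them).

Treewidth 4.
One optimal decomposition is:
Bags: B1 = {0, 1, 2, 4, 6}  B2 = {0, 1, 4, 5, 6}  B3 = {1, 3, 4, 5, 6}
Tree: B1–B2, B2–B3

Every bag has size at most 5, so the width is 5 − 1 = 4 and tw(G) ≤ 4. For the lower bound, the 5 vertices {0, 1, 2, 4, 6} are pairwise adjacent, and any tree decomposition puts a clique entirely inside one bag — forcing width ≥ 4. Hence tw(G) = 4 exactly.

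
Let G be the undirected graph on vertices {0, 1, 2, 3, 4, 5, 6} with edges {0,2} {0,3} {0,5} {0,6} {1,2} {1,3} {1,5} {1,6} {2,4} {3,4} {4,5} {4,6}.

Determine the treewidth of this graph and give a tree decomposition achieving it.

Treewidth 3.
One optimal decomposition is:
Bags: B1 = {0, 1, 4, 5}  B2 = {0, 1, 4, 6}  B3 = {0, 1, 3, 4}  B4 = {0, 1, 2, 4}
Tree: B1–B2, B2–B3, B3–B4

Every bag has size at most 4, so the width is 4 − 1 = 3 and tw(G) ≤ 3. For the lower bound: the 4 vertex sets {0,5}, {1,6}, {4}, {3} are disjoint, each induces a connected subgraph, and every pair is joined by at least one edge of G. Contracting each set to a single vertex therefore yields K_{4} as a minor, and since treewidth is minor-monotone, tw(G) ≥ tw(K_{4}) = 3. Combining the bounds, tw(G) = 3.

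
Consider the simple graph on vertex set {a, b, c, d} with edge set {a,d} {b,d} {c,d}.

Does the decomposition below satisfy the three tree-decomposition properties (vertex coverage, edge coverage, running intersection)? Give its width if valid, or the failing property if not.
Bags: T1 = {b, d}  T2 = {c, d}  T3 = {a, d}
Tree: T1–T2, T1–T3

Yes; width 1.

Vertex coverage: the bags together contain {a, b, c, d}, the full vertex set. Edge coverage: each edge of G has both endpoints in at least one bag. Running intersection: for every vertex, the bags containing it form a connected subtree. All three properties hold, so this is a valid tree decomposition of width max|bag| − 1 = 1, and hence tw(G) ≤ 1.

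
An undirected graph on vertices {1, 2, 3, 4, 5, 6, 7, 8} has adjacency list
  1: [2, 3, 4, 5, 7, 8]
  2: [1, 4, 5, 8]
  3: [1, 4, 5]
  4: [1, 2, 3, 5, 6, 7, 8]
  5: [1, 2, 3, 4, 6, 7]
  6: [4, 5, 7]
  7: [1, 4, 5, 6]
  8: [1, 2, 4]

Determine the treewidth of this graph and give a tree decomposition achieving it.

The largest bag has 4 vertices, giving width 3; this decomposition certifies tw(G) ≤ 3. On the other hand G contains the 4-clique {1, 2, 4, 8}. A clique must lie in a single bag of any decomposition, so no decomposition can have width below 3. The upper and lower bounds meet at 3, so that is the treewidth.

Treewidth 3.
One such decomposition:
Bags: B1 = {1, 4, 5, 7}  B2 = {1, 2, 4, 5}  B3 = {1, 3, 4, 5}  B4 = {1, 2, 4, 8}  B5 = {4, 5, 6, 7}
Tree: B1–B2, B2–B3, B2–B4, B1–B5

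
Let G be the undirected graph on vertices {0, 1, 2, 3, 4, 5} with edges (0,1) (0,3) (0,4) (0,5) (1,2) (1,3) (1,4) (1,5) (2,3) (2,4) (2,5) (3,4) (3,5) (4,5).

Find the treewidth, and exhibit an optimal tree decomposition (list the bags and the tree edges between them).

The largest bag has 5 vertices, giving width 4; this decomposition certifies tw(G) ≤ 4. Conversely, {0, 1, 3, 4, 5} is a clique of size 5, and the vertices of any clique must share a bag in every tree decomposition; so some bag has ≥ 5 vertices and tw(G) ≥ 4. The upper and lower bounds meet at 4, so that is the treewidth.

Treewidth 4.
Bags: B1 = {1, 2, 3, 4, 5}  B2 = {0, 1, 3, 4, 5}
Tree: B1–B2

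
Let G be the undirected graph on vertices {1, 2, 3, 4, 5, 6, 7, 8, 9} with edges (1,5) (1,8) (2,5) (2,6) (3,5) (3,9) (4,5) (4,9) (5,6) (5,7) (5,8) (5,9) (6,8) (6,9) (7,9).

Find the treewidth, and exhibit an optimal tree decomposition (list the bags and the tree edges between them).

Each bag holds 3 vertices, so the decomposition has width 2, which upper-bounds the treewidth. On the other hand G contains the 3-clique {1, 5, 8}. A clique must lie in a single bag of any decomposition, so no decomposition can have width below 2. Therefore the treewidth is 2.

Treewidth 2.
One such decomposition:
Bags: B1 = {4, 5, 9}  B2 = {5, 6, 9}  B3 = {2, 5, 6}  B4 = {3, 5, 9}  B5 = {5, 6, 8}  B6 = {1, 5, 8}  B7 = {5, 7, 9}
Tree: B1–B2, B2–B3, B1–B4, B3–B5, B5–B6, B4–B7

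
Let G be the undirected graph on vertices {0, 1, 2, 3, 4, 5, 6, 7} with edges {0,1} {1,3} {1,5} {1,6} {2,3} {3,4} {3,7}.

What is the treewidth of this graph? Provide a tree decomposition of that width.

Treewidth 1.
One optimal decomposition is:
Bags: B1 = {2, 3}  B2 = {3, 4}  B3 = {1, 3}  B4 = {1, 5}  B5 = {3, 7}  B6 = {0, 1}  B7 = {1, 6}
Tree: B1–B2, B1–B3, B3–B4, B2–B5, B4–B6, B3–B7

The largest bag has 2 vertices, giving width 1; this decomposition certifies tw(G) ≤ 1. Any graph with an edge has treewidth ≥ 1, and G has the edge 3–2. Hence tw(G) = 1 exactly.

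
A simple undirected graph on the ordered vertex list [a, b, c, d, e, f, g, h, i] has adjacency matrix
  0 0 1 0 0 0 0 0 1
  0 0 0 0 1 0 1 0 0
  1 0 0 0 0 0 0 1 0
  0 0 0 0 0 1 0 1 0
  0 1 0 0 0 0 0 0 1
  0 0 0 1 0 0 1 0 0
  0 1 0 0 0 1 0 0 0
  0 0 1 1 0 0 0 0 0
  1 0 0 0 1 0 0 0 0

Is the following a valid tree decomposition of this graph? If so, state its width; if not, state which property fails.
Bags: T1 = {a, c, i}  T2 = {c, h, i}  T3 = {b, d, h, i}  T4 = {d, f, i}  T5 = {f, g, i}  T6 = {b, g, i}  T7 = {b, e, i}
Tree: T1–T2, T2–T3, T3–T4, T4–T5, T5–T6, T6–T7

A tree decomposition must satisfy three properties: every vertex lies in some bag; for every edge, both endpoints lie together in some bag; and for every vertex, the bags containing it form a connected subtree. Here bags containing vertex b are not connected in the tree, so the decomposition is invalid.

No — bags containing vertex b are not connected in the tree.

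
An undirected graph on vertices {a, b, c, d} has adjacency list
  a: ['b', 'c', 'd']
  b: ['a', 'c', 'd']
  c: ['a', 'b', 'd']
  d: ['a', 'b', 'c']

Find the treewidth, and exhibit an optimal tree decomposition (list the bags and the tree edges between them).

Treewidth 3.
One such decomposition:
Bags: B1 = {a, b, c, d}
Tree: (single bag)

With just one bag of size 4, the width is 4 − 1 = 3, so tw(G) ≤ 3. On the other hand G contains the 4-clique {a, b, c, d}. A clique must lie in a single bag of any decomposition, so no decomposition can have width below 3. The upper and lower bounds meet at 3, so that is the treewidth.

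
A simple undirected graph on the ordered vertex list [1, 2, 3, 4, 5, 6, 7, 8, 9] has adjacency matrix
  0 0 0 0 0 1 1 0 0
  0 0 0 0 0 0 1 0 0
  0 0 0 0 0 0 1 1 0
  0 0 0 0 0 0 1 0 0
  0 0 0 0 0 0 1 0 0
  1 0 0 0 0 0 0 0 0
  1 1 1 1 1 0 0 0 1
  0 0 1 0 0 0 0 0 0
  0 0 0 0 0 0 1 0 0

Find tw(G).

A width-1 tree decomposition is:
Bags: B1 = {2, 7}  B2 = {3, 7}  B3 = {5, 7}  B4 = {4, 7}  B5 = {1, 7}  B6 = {3, 8}  B7 = {7, 9}  B8 = {1, 6}
Tree: B1–B2, B2–B3, B1–B4, B3–B5, B2–B6, B1–B7, B5–B8
The largest bag has 2 vertices, giving width 1; this decomposition certifies tw(G) ≤ 1. Any graph with an edge has treewidth ≥ 1, and G has the edge 2–7. Therefore the treewidth is 1.

1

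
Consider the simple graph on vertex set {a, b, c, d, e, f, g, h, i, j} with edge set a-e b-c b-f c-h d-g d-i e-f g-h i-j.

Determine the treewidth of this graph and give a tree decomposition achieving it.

The largest bag has 2 vertices, giving width 1; this decomposition certifies tw(G) ≤ 1. G has an edge, so its treewidth is at least 1. Combining the bounds, tw(G) = 1.

Treewidth 1.
Bags: B1 = {a, e}  B2 = {e, f}  B3 = {b, f}  B4 = {b, c}  B5 = {c, h}  B6 = {g, h}  B7 = {d, g}  B8 = {d, i}  B9 = {i, j}
Tree: B1–B2, B2–B3, B3–B4, B4–B5, B5–B6, B6–B7, B7–B8, B8–B9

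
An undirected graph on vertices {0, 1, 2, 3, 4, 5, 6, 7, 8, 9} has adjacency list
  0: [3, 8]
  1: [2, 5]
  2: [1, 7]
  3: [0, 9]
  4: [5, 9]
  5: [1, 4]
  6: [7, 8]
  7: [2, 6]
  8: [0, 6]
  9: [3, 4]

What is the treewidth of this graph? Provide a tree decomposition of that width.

Treewidth 2.
One optimal decomposition is:
Bags: B1 = {6, 7, 8}  B2 = {2, 7, 8}  B3 = {1, 2, 8}  B4 = {1, 5, 8}  B5 = {4, 5, 8}  B6 = {4, 8, 9}  B7 = {3, 8, 9}  B8 = {0, 3, 8}
Tree: B1–B2, B2–B3, B3–B4, B4–B5, B5–B6, B6–B7, B7–B8

Every bag has size at most 3, so the width is 3 − 1 = 2 and tw(G) ≤ 2. The edges 8–6–7–2–1–5–4–9–3–0–8 form a cycle, so G is not a tree and its treewidth is at least 2. Hence tw(G) = 2 exactly.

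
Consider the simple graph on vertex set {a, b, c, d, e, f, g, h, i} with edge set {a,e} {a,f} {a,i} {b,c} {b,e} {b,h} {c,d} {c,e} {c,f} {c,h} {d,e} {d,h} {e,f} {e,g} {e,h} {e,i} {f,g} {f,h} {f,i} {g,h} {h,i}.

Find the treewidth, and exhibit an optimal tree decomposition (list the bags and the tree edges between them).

Treewidth 3.
One optimal decomposition is:
Bags: B1 = {c, e, f, h}  B2 = {c, d, e, h}  B3 = {e, f, h, i}  B4 = {a, e, f, i}  B5 = {e, f, g, h}  B6 = {b, c, e, h}
Tree: B1–B2, B1–B3, B3–B4, B1–B5, B1–B6

Each bag holds 4 vertices, so the decomposition has width 3, which upper-bounds the treewidth. For the lower bound, the 4 vertices {c, d, e, h} are pairwise adjacent, and any tree decomposition puts a clique entirely inside one bag — forcing width ≥ 3. Therefore the treewidth is 3.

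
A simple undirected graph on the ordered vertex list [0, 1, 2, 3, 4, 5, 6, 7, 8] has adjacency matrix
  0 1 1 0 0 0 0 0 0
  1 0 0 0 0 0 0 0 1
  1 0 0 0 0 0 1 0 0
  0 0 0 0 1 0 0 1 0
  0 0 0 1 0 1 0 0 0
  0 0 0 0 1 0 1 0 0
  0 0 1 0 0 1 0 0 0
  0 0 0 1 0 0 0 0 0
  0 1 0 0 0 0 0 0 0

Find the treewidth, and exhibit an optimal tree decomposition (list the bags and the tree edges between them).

Treewidth 1.
One such decomposition:
Bags: B1 = {1, 8}  B2 = {0, 1}  B3 = {0, 2}  B4 = {2, 6}  B5 = {5, 6}  B6 = {4, 5}  B7 = {3, 4}  B8 = {3, 7}
Tree: B1–B2, B2–B3, B3–B4, B4–B5, B5–B6, B6–B7, B7–B8

Every bag has size at most 2, so the width is 2 − 1 = 1 and tw(G) ≤ 1. Any graph with an edge has treewidth ≥ 1, and G has the edge 8–1. Therefore the treewidth is 1.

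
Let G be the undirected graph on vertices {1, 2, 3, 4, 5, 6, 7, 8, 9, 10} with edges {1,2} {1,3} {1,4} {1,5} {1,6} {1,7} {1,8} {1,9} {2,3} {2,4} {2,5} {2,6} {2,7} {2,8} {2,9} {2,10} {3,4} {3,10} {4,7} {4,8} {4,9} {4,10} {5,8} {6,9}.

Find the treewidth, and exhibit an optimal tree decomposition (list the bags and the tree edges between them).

The largest bag has 4 vertices, giving width 3; this decomposition certifies tw(G) ≤ 3. On the other hand G contains the 4-clique {1, 2, 4, 8}. A clique must lie in a single bag of any decomposition, so no decomposition can have width below 3. Combining the bounds, tw(G) = 3.

Treewidth 3.
Bags: B1 = {1, 2, 4, 8}  B2 = {1, 2, 4, 9}  B3 = {1, 2, 3, 4}  B4 = {1, 2, 6, 9}  B5 = {1, 2, 4, 7}  B6 = {1, 2, 5, 8}  B7 = {2, 3, 4, 10}
Tree: B1–B2, B1–B3, B2–B4, B1–B5, B1–B6, B3–B7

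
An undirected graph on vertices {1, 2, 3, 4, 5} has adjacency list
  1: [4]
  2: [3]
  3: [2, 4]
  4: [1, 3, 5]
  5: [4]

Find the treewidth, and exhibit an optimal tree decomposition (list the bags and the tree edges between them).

Treewidth 1.
Bags: B1 = {1, 4}  B2 = {3, 4}  B3 = {2, 3}  B4 = {4, 5}
Tree: B1–B2, B2–B3, B1–B4

Each bag holds 2 vertices, so the decomposition has width 1, which upper-bounds the treewidth. Any graph with an edge has treewidth ≥ 1, and G has the edge 1–4. The upper and lower bounds meet at 1, so that is the treewidth.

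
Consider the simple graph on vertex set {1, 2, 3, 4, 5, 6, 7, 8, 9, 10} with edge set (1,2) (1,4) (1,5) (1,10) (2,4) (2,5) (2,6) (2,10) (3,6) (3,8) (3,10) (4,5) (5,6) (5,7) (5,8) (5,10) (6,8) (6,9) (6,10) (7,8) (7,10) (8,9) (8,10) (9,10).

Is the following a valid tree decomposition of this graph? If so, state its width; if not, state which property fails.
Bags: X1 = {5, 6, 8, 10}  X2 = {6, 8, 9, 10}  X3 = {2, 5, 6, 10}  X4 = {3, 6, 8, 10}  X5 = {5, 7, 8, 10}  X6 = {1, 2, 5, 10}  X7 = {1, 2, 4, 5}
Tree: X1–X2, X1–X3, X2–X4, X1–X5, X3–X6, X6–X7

Yes; width 3.

Vertex coverage: the bags together contain {1, 2, 3, 4, 5, 6, 7, 8, 9, 10}, the full vertex set. Edge coverage: each edge of G has both endpoints in at least one bag. Running intersection: for every vertex, the bags containing it form a connected subtree. All three properties hold, so this is a valid tree decomposition of width max|bag| − 1 = 3, and hence tw(G) ≤ 3.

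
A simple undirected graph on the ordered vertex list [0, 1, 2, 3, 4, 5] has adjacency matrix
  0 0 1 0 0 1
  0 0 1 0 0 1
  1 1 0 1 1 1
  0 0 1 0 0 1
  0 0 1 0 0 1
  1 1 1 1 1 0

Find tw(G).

A width-2 tree decomposition is:
Bags: B1 = {2, 4, 5}  B2 = {1, 2, 5}  B3 = {0, 2, 5}  B4 = {2, 3, 5}
Tree: B1–B2, B1–B3, B3–B4
The largest bag has 3 vertices, giving width 2; this decomposition certifies tw(G) ≤ 2. On the other hand G contains the 3-clique {0, 2, 5}. A clique must lie in a single bag of any decomposition, so no decomposition can have width below 2. The upper and lower bounds meet at 2, so that is the treewidth.

2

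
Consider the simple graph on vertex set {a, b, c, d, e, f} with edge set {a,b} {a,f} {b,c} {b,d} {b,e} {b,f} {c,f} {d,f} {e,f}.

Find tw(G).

2

A width-2 tree decomposition is:
Bags: B1 = {b, d, f}  B2 = {b, c, f}  B3 = {a, b, f}  B4 = {b, e, f}
Tree: B1–B2, B2–B3, B2–B4
Each bag holds 3 vertices, so the decomposition has width 2, which upper-bounds the treewidth. On the other hand G contains the 3-clique {b, d, f}. A clique must lie in a single bag of any decomposition, so no decomposition can have width below 2. Hence tw(G) = 2 exactly.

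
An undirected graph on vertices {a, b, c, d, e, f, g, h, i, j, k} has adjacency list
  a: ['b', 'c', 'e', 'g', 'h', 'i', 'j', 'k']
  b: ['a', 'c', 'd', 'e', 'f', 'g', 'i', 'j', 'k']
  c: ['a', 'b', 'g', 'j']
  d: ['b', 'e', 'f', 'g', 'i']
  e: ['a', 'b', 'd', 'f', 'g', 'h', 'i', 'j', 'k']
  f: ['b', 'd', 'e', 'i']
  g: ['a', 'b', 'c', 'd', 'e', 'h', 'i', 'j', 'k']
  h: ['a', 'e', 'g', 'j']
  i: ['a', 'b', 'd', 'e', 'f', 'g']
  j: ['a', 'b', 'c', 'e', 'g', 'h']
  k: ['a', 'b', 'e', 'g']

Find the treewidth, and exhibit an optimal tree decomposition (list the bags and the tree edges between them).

Each bag holds 5 vertices, so the decomposition has width 4, which upper-bounds the treewidth. On the other hand G contains the 5-clique {a, e, g, h, j}. A clique must lie in a single bag of any decomposition, so no decomposition can have width below 4. Hence tw(G) = 4 exactly.

Treewidth 4.
One such decomposition:
Bags: B1 = {a, b, e, g, i}  B2 = {a, b, e, g, j}  B3 = {a, b, e, g, k}  B4 = {b, d, e, g, i}  B5 = {b, d, e, f, i}  B6 = {a, e, g, h, j}  B7 = {a, b, c, g, j}
Tree: B1–B2, B2–B3, B1–B4, B4–B5, B2–B6, B2–B7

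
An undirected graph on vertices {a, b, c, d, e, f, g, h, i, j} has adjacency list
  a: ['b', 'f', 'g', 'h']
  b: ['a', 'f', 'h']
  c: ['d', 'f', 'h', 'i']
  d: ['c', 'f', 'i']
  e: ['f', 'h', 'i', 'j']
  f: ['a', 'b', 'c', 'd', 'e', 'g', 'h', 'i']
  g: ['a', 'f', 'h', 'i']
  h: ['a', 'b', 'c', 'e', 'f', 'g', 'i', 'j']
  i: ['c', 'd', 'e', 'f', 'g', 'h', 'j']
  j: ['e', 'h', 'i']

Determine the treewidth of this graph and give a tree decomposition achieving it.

Every bag has size at most 4, so the width is 4 − 1 = 3 and tw(G) ≤ 3. Conversely, {e, h, i, j} is a clique of size 4, and the vertices of any clique must share a bag in every tree decomposition; so some bag has ≥ 4 vertices and tw(G) ≥ 3. Combining the bounds, tw(G) = 3.

Treewidth 3.
One optimal decomposition is:
Bags: B1 = {e, f, h, i}  B2 = {f, g, h, i}  B3 = {c, f, h, i}  B4 = {c, d, f, i}  B5 = {a, f, g, h}  B6 = {a, b, f, h}  B7 = {e, h, i, j}
Tree: B1–B2, B2–B3, B3–B4, B2–B5, B5–B6, B1–B7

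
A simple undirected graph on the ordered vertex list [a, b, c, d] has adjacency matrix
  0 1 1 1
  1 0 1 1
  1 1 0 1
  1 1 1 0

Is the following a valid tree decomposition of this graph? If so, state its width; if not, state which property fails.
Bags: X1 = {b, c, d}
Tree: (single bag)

No — vertex a appears in no bag.

A tree decomposition must satisfy three properties: every vertex lies in some bag; for every edge, both endpoints lie together in some bag; and for every vertex, the bags containing it form a connected subtree. Here vertex a appears in no bag, so the decomposition is invalid.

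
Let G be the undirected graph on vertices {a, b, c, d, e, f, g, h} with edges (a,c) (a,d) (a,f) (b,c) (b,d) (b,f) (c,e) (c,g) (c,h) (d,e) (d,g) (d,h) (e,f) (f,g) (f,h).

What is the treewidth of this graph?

A width-3 tree decomposition is:
Bags: B1 = {c, d, f, h}  B2 = {c, d, f, g}  B3 = {c, d, e, f}  B4 = {a, c, d, f}  B5 = {b, c, d, f}
Tree: B1–B2, B2–B3, B3–B4, B4–B5
Each bag holds 4 vertices, so the decomposition has width 3, which upper-bounds the treewidth. For the lower bound: the 4 vertex sets {f,h}, {c,g}, {d}, {e} are disjoint, each induces a connected subgraph, and every pair is joined by at least one edge of G. Contracting each set to a single vertex therefore yields K_{4} as a minor, and since treewidth is minor-monotone, tw(G) ≥ tw(K_{4}) = 3. Therefore the treewidth is 3.

3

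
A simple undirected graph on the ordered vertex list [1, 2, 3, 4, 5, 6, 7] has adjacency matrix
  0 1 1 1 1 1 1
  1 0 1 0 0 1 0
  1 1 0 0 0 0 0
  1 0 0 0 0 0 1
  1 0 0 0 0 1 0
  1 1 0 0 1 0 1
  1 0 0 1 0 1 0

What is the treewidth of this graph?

A width-2 tree decomposition is:
Bags: B1 = {1, 2, 6}  B2 = {1, 5, 6}  B3 = {1, 6, 7}  B4 = {1, 4, 7}  B5 = {1, 2, 3}
Tree: B1–B2, B1–B3, B3–B4, B1–B5
Every bag has size at most 3, so the width is 3 − 1 = 2 and tw(G) ≤ 2. For the lower bound, the 3 vertices {1, 2, 3} are pairwise adjacent, and any tree decomposition puts a clique entirely inside one bag — forcing width ≥ 2. Hence tw(G) = 2 exactly.

2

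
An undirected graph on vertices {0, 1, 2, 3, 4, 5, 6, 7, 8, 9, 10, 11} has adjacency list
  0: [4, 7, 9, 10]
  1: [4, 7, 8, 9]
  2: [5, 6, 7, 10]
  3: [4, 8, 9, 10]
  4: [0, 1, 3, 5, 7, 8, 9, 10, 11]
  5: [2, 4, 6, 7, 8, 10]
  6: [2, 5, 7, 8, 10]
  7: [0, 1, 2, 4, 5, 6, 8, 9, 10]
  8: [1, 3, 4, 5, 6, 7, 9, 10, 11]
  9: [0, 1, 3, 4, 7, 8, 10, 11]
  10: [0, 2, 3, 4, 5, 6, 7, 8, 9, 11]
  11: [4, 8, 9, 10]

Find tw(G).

4

A width-4 tree decomposition is:
Bags: B1 = {5, 6, 7, 8, 10}  B2 = {2, 5, 6, 7, 10}  B3 = {4, 5, 7, 8, 10}  B4 = {4, 7, 8, 9, 10}  B5 = {1, 4, 7, 8, 9}  B6 = {4, 8, 9, 10, 11}  B7 = {0, 4, 7, 9, 10}  B8 = {3, 4, 8, 9, 10}
Tree: B1–B2, B1–B3, B3–B4, B4–B5, B4–B6, B4–B7, B4–B8
The largest bag has 5 vertices, giving width 4; this decomposition certifies tw(G) ≤ 4. On the other hand G contains the 5-clique {1, 4, 7, 8, 9}. A clique must lie in a single bag of any decomposition, so no decomposition can have width below 4. Therefore the treewidth is 4.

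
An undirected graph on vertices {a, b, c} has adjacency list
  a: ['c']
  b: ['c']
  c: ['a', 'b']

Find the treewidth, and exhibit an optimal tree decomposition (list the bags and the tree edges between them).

Treewidth 1.
One such decomposition:
Bags: B1 = {a, c}  B2 = {b, c}
Tree: B1–B2

Each bag holds 2 vertices, so the decomposition has width 1, which upper-bounds the treewidth. G has an edge, so its treewidth is at least 1. Hence tw(G) = 1 exactly.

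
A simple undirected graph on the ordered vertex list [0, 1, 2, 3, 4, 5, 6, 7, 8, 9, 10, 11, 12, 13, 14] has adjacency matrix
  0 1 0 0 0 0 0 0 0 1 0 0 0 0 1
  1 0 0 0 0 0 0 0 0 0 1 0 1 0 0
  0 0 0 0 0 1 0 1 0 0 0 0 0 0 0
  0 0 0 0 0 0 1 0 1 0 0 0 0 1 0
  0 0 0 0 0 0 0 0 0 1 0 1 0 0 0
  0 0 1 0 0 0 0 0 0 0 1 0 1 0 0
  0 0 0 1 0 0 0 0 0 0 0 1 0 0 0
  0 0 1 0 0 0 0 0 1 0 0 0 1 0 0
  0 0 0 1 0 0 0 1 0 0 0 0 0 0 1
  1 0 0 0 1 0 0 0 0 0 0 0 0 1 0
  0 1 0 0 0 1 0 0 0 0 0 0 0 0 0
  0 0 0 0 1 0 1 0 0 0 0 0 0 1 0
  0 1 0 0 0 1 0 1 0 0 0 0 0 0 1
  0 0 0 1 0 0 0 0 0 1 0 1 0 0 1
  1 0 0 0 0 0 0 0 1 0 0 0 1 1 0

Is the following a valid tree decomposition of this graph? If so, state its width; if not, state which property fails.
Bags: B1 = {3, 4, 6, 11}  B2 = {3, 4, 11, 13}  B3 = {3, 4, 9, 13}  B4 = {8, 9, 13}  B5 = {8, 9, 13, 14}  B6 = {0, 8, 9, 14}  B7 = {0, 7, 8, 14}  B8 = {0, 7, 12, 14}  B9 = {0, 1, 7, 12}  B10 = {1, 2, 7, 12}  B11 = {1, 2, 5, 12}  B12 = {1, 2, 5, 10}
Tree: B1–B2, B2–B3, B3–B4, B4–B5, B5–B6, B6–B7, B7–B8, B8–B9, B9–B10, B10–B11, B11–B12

No — edge (3,8) lies in no bag.

A tree decomposition must satisfy three properties: every vertex lies in some bag; for every edge, both endpoints lie together in some bag; and for every vertex, the bags containing it form a connected subtree. Here edge (3,8) lies in no bag, so the decomposition is invalid.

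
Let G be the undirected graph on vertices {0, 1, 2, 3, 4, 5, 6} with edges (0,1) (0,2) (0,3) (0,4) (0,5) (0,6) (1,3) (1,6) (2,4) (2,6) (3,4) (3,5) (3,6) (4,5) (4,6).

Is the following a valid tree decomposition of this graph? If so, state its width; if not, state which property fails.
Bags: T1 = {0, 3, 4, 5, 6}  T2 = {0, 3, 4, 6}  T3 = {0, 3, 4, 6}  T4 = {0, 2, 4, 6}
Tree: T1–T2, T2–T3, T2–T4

No — vertex 1 appears in no bag.

A tree decomposition must satisfy three properties: every vertex lies in some bag; for every edge, both endpoints lie together in some bag; and for every vertex, the bags containing it form a connected subtree. Here vertex 1 appears in no bag, so the decomposition is invalid.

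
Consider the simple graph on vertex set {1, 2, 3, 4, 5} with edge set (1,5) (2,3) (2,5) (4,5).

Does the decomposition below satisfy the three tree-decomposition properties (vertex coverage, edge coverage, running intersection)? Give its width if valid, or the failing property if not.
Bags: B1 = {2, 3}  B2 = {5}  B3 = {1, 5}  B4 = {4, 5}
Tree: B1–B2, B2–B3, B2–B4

No — edge (2,5) lies in no bag.

A tree decomposition must satisfy three properties: every vertex lies in some bag; for every edge, both endpoints lie together in some bag; and for every vertex, the bags containing it form a connected subtree. Here edge (2,5) lies in no bag, so the decomposition is invalid.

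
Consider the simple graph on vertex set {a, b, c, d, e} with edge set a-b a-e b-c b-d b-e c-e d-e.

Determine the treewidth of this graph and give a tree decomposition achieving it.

Treewidth 2.
Bags: B1 = {a, b, e}  B2 = {b, c, e}  B3 = {b, d, e}
Tree: B1–B2, B1–B3

Every bag has size at most 3, so the width is 3 − 1 = 2 and tw(G) ≤ 2. On the other hand G contains the 3-clique {b, d, e}. A clique must lie in a single bag of any decomposition, so no decomposition can have width below 2. Hence tw(G) = 2 exactly.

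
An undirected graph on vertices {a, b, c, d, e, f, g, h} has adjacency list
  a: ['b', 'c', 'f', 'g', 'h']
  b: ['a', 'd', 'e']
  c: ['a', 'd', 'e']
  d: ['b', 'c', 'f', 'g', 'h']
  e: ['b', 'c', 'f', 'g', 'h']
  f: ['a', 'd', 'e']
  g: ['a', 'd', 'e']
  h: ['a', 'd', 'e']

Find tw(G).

A width-3 tree decomposition is:
Bags: B1 = {a, c, d, e}  B2 = {a, d, e, h}  B3 = {a, d, e, g}  B4 = {a, d, e, f}  B5 = {a, b, d, e}
Tree: B1–B2, B2–B3, B3–B4, B4–B5
The largest bag has 4 vertices, giving width 3; this decomposition certifies tw(G) ≤ 3. For the lower bound: the 4 vertex sets {c,d}, {a,h}, {e}, {g} are disjoint, each induces a connected subgraph, and every pair is joined by at least one edge of G. Contracting each set to a single vertex therefore yields K_{4} as a minor, and since treewidth is minor-monotone, tw(G) ≥ tw(K_{4}) = 3. Therefore the treewidth is 3.

3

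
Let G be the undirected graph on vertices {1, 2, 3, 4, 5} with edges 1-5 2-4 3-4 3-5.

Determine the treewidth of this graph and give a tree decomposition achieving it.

Treewidth 1.
One optimal decomposition is:
Bags: B1 = {1, 5}  B2 = {3, 5}  B3 = {3, 4}  B4 = {2, 4}
Tree: B1–B2, B2–B3, B3–B4

Each bag holds 2 vertices, so the decomposition has width 1, which upper-bounds the treewidth. G has an edge, so its treewidth is at least 1. Hence tw(G) = 1 exactly.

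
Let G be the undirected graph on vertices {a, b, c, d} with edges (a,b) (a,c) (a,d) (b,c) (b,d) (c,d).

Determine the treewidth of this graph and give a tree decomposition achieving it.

With just one bag of size 4, the width is 4 − 1 = 3, so tw(G) ≤ 3. On the other hand G contains the 4-clique {a, b, c, d}. A clique must lie in a single bag of any decomposition, so no decomposition can have width below 3. Combining the bounds, tw(G) = 3.

Treewidth 3.
Bags: B1 = {a, b, c, d}
Tree: (single bag)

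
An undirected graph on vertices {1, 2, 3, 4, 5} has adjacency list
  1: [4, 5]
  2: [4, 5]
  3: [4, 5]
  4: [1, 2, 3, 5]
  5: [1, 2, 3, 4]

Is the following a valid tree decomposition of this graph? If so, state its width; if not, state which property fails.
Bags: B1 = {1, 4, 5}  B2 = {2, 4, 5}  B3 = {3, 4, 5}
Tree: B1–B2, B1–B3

Checking the three conditions: (i) the bags cover all of {1, 2, 3, 4, 5}; (ii) for each edge, some bag contains both endpoints; (iii) the bags containing any fixed vertex form a subtree. All hold, so the decomposition is valid with width 3 − 1 = 2.

Yes; width 2.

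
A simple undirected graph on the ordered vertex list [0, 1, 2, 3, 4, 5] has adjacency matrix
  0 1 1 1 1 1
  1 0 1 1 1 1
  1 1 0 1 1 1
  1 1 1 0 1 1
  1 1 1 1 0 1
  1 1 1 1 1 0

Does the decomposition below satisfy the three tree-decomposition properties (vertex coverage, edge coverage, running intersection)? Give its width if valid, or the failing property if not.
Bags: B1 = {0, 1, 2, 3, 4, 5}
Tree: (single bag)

Every vertex of G appears in some bag (union = {0, 1, 2, 3, 4, 5}); every edge is covered by a bag; and for each vertex v the set of bags containing v is connected in the bag tree. The decomposition is therefore valid. The largest bag has 6 vertices, so the width is 5.

Yes; width 5.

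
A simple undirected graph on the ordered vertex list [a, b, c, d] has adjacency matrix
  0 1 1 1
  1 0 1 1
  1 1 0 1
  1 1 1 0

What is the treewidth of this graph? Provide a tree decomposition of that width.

With just one bag of size 4, the width is 4 − 1 = 3, so tw(G) ≤ 3. On the other hand G contains the 4-clique {a, b, c, d}. A clique must lie in a single bag of any decomposition, so no decomposition can have width below 3. The upper and lower bounds meet at 3, so that is the treewidth.

Treewidth 3.
Bags: B1 = {a, b, c, d}
Tree: (single bag)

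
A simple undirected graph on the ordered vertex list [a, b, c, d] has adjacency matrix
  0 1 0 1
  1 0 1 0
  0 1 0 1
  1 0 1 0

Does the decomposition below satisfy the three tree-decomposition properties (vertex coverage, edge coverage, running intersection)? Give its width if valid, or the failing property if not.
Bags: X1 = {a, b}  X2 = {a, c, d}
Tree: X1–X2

No — edge (c,b) lies in no bag.

A tree decomposition must satisfy three properties: every vertex lies in some bag; for every edge, both endpoints lie together in some bag; and for every vertex, the bags containing it form a connected subtree. Here edge (c,b) lies in no bag, so the decomposition is invalid.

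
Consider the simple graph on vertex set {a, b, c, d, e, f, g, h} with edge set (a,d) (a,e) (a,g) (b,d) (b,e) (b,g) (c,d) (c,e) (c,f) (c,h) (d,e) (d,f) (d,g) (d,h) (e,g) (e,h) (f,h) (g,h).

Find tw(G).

3

A width-3 tree decomposition is:
Bags: B1 = {d, e, g, h}  B2 = {c, d, e, h}  B3 = {c, d, f, h}  B4 = {a, d, e, g}  B5 = {b, d, e, g}
Tree: B1–B2, B2–B3, B1–B4, B4–B5
Each bag holds 4 vertices, so the decomposition has width 3, which upper-bounds the treewidth. On the other hand G contains the 4-clique {d, e, g, h}. A clique must lie in a single bag of any decomposition, so no decomposition can have width below 3. Therefore the treewidth is 3.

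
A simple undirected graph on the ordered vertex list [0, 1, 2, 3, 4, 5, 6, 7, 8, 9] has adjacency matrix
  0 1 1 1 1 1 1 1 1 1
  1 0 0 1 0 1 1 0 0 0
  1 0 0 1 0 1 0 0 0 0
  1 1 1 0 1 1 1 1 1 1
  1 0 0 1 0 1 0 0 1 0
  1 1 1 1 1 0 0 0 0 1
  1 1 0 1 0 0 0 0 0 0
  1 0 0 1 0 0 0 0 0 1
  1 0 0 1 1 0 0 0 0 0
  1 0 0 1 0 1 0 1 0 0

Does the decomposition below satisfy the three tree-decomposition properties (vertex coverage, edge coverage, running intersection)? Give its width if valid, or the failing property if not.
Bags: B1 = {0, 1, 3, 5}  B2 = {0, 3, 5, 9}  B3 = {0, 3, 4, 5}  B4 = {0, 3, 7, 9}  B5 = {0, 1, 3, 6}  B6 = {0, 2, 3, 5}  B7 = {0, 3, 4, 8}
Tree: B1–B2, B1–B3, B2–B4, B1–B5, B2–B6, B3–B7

Yes; width 3.

Vertex coverage: the bags together contain {0, 1, 2, 3, 4, 5, 6, 7, 8, 9}, the full vertex set. Edge coverage: each edge of G has both endpoints in at least one bag. Running intersection: for every vertex, the bags containing it form a connected subtree. All three properties hold, so this is a valid tree decomposition of width max|bag| − 1 = 3, and hence tw(G) ≤ 3.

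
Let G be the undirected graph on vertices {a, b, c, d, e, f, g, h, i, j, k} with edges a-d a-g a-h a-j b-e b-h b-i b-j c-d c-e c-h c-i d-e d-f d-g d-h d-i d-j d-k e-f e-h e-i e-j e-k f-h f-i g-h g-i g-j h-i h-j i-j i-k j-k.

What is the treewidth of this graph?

4

A width-4 tree decomposition is:
Bags: B1 = {b, e, h, i, j}  B2 = {d, e, h, i, j}  B3 = {c, d, e, h, i}  B4 = {d, g, h, i, j}  B5 = {d, e, i, j, k}  B6 = {a, d, g, h, j}  B7 = {d, e, f, h, i}
Tree: B1–B2, B2–B3, B2–B4, B2–B5, B4–B6, B3–B7
The largest bag has 5 vertices, giving width 4; this decomposition certifies tw(G) ≤ 4. For the lower bound, the 5 vertices {a, d, g, h, j} are pairwise adjacent, and any tree decomposition puts a clique entirely inside one bag — forcing width ≥ 4. The upper and lower bounds meet at 4, so that is the treewidth.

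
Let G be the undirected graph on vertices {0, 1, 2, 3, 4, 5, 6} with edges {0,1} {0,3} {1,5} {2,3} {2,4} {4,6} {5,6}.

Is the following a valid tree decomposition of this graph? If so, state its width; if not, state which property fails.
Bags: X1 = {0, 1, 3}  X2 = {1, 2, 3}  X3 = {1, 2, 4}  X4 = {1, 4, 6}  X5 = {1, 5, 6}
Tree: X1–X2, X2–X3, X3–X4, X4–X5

Yes; width 2.

Every vertex of G appears in some bag (union = {0, 1, 2, 3, 4, 5, 6}); every edge is covered by a bag; and for each vertex v the set of bags containing v is connected in the bag tree. The decomposition is therefore valid. The largest bag has 3 vertices, so the width is 2.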